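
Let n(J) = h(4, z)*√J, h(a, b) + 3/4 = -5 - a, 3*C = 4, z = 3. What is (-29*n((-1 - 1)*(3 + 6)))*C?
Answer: 1131*I*√2 ≈ 1599.5*I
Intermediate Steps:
C = 4/3 (C = (⅓)*4 = 4/3 ≈ 1.3333)
h(a, b) = -23/4 - a (h(a, b) = -¾ + (-5 - a) = -23/4 - a)
n(J) = -39*√J/4 (n(J) = (-23/4 - 1*4)*√J = (-23/4 - 4)*√J = -39*√J/4)
(-29*n((-1 - 1)*(3 + 6)))*C = -(-1131)*√((-1 - 1)*(3 + 6))/4*(4/3) = -(-1131)*√(-2*9)/4*(4/3) = -(-1131)*√(-18)/4*(4/3) = -(-1131)*3*I*√2/4*(4/3) = -(-3393)*I*√2/4*(4/3) = (3393*I*√2/4)*(4/3) = 1131*I*√2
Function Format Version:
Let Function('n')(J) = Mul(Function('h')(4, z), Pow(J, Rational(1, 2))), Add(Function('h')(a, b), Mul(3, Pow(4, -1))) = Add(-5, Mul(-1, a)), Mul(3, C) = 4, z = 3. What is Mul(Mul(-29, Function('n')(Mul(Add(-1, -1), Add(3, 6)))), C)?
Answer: Mul(1131, I, Pow(2, Rational(1, 2))) ≈ Mul(1599.5, I)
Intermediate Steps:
C = Rational(4, 3) (C = Mul(Rational(1, 3), 4) = Rational(4, 3) ≈ 1.3333)
Function('h')(a, b) = Add(Rational(-23, 4), Mul(-1, a)) (Function('h')(a, b) = Add(Rational(-3, 4), Add(-5, Mul(-1, a))) = Add(Rational(-23, 4), Mul(-1, a)))
Function('n')(J) = Mul(Rational(-39, 4), Pow(J, Rational(1, 2))) (Function('n')(J) = Mul(Add(Rational(-23, 4), Mul(-1, 4)), Pow(J, Rational(1, 2))) = Mul(Add(Rational(-23, 4), -4), Pow(J, Rational(1, 2))) = Mul(Rational(-39, 4), Pow(J, Rational(1, 2))))
Mul(Mul(-29, Function('n')(Mul(Add(-1, -1), Add(3, 6)))), C) = Mul(Mul(-29, Mul(Rational(-39, 4), Pow(Mul(Add(-1, -1), Add(3, 6)), Rational(1, 2)))), Rational(4, 3)) = Mul(Mul(-29, Mul(Rational(-39, 4), Pow(Mul(-2, 9), Rational(1, 2)))), Rational(4, 3)) = Mul(Mul(-29, Mul(Rational(-39, 4), Pow(-18, Rational(1, 2)))), Rational(4, 3)) = Mul(Mul(-29, Mul(Rational(-39, 4), Mul(3, I, Pow(2, Rational(1, 2))))), Rational(4, 3)) = Mul(Mul(-29, Mul(Rational(-117, 4), I, Pow(2, Rational(1, 2)))), Rational(4, 3)) = Mul(Mul(Rational(3393, 4), I, Pow(2, Rational(1, 2))), Rational(4, 3)) = Mul(1131, I, Pow(2, Rational(1, 2)))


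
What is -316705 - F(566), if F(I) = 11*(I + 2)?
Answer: -322953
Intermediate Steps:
F(I) = 22 + 11*I (F(I) = 11*(2 + I) = 22 + 11*I)
-316705 - F(566) = -316705 - (22 + 11*566) = -316705 - (22 + 6226) = -316705 - 1*6248 = -316705 - 6248 = -322953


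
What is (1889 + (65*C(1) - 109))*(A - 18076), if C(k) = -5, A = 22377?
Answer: 6257955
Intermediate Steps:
(1889 + (65*C(1) - 109))*(A - 18076) = (1889 + (65*(-5) - 109))*(22377 - 18076) = (1889 + (-325 - 109))*4301 = (1889 - 434)*4301 = 1455*4301 = 6257955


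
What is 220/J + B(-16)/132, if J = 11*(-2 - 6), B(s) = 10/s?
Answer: -2645/1056 ≈ -2.5047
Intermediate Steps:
J = -88 (J = 11*(-8) = -88)
220/J + B(-16)/132 = 220/(-88) + (10/(-16))/132 = 220*(-1/88) + (10*(-1/16))*(1/132) = -5/2 - 5/8*1/132 = -5/2 - 5/1056 = -2645/1056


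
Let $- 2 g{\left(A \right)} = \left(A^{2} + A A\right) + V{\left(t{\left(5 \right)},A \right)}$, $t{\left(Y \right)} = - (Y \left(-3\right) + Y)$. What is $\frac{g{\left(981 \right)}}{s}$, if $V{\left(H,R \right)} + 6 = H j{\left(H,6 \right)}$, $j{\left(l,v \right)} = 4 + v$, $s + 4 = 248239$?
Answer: $- \frac{962408}{248235} \approx -3.877$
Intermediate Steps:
$s = 248235$ ($s = -4 + 248239 = 248235$)
$t{\left(Y \right)} = 2 Y$ ($t{\left(Y \right)} = - (- 3 Y + Y) = - \left(-2\right) Y = 2 Y$)
$V{\left(H,R \right)} = -6 + 10 H$ ($V{\left(H,R \right)} = -6 + H \left(4 + 6\right) = -6 + H 10 = -6 + 10 H$)
$g{\left(A \right)} = -47 - A^{2}$ ($g{\left(A \right)} = - \frac{\left(A^{2} + A A\right) - \left(6 - 10 \cdot 2 \cdot 5\right)}{2} = - \frac{\left(A^{2} + A^{2}\right) + \left(-6 + 10 \cdot 10\right)}{2} = - \frac{2 A^{2} + \left(-6 + 100\right)}{2} = - \frac{2 A^{2} + 94}{2} = - \frac{94 + 2 A^{2}}{2} = -47 - A^{2}$)
$\frac{g{\left(981 \right)}}{s} = \frac{-47 - 981^{2}}{248235} = \left(-47 - 962361\right) \frac{1}{248235} = \left(-962408\right) \frac{1}{248235} = - \frac{962408}{248235}$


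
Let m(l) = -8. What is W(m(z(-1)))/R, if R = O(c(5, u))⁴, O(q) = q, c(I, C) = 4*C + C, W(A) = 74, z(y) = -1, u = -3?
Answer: 74/50625 ≈ 0.0014617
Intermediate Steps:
c(I, C) = 5*C
R = 50625 (R = (5*(-3))⁴ = (-15)⁴ = 50625)
W(m(z(-1)))/R = 74/50625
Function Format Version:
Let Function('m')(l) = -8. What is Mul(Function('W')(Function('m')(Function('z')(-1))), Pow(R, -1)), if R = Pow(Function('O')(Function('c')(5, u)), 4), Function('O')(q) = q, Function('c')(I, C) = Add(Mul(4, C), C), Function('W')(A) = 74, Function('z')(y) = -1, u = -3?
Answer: Rational(74, 50625) ≈ 0.0014617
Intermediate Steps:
Function('c')(I, C) = Mul(5, C)
R = 50625 (R = Pow(Mul(5, -3), 4) = Pow(-15, 4) = 50625)
Mul(Function('W')(Function('m')(Function('z')(-1))), Pow(R, -1)) = Mul(74, Pow(50625, -1)) = Mul(74, Rational(1, 50625)) = Rational(74, 50625)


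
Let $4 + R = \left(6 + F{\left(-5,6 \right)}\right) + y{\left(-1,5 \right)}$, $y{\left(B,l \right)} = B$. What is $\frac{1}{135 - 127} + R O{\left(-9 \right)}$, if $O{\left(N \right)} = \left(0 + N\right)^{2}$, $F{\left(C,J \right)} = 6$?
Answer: $\frac{4537}{8} \approx 567.13$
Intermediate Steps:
$O{\left(N \right)} = N^{2}$
$R = 7$ ($R = -4 + \left(\left(6 + 6\right) - 1\right) = -4 + \left(12 - 1\right) = -4 + 11 = 7$)
$\frac{1}{135 - 127} + R O{\left(-9 \right)} = \frac{1}{135 - 127} + 7 \left(-9\right)^{2} = \frac{1}{8} + 7 \cdot 81 = \frac{1}{8} + 567 = \frac{4537}{8}$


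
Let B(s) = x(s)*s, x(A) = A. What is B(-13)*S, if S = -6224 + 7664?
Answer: 243360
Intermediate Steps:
S = 1440
B(s) = s² (B(s) = s*s = s²)
B(-13)*S = (-13)²*1440 = 169*1440 = 243360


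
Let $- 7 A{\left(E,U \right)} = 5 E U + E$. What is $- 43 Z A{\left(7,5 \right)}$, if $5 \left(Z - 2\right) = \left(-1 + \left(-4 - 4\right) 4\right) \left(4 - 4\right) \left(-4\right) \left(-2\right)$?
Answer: $2236$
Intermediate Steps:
$A{\left(E,U \right)} = - \frac{E}{7} - \frac{5 E U}{7}$ ($A{\left(E,U \right)} = - \frac{5 E U + E}{7} = - \frac{E + 5 E U}{7} = - \frac{E}{7} - \frac{5 E U}{7}$)
$Z = 2$ ($Z = 2 + \frac{\left(-1 + \left(-4 - 4\right) 4\right) \left(4 - 4\right) \left(-4\right) \left(-2\right)}{5} = 2 + \frac{\left(-1 - 32\right) 0 \left(-4\right) \left(-2\right)}{5} = 2 + \frac{\left(-33\right) 0 \left(-4\right) \left(-2\right)}{5} = 2 + \frac{0 \left(-4\right) \left(-2\right)}{5} = 2 + \frac{0 \left(-2\right)}{5} = 2 + \frac{1}{5} \cdot 0 = 2 + 0 = 2$)
$- 43 Z A{\left(7,5 \right)} = \left(-43\right) 2 \left(\left(- \frac{1}{7}\right) 7 \left(1 + 5 \cdot 5\right)\right) = - 86 \left(\left(- \frac{1}{7}\right) 7 \left(1 + 25\right)\right) = - 86 \left(\left(- \frac{1}{7}\right) 7 \cdot 26\right) = \left(-86\right) \left(-26\right) = 2236$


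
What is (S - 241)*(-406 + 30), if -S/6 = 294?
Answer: 753880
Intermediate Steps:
S = -1764 (S = -6*294 = -1764)
(S - 241)*(-406 + 30) = (-1764 - 241)*(-406 + 30) = -2005*(-376) = 753880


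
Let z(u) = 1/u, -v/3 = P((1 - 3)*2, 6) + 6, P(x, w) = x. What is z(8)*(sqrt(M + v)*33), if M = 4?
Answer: 33*I*sqrt(2)/8 ≈ 5.8336*I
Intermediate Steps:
v = -6 (v = -3*((1 - 3)*2 + 6) = -3*(-2*2 + 6) = -3*(-4 + 6) = -3*2 = -6)
z(8)*(sqrt(M + v)*33) = (sqrt(4 - 6)*33)/8 = (sqrt(-2)*33)/8 = ((I*sqrt(2))*33)/8 = (33*I*sqrt(2))/8 = 33*I*sqrt(2)/8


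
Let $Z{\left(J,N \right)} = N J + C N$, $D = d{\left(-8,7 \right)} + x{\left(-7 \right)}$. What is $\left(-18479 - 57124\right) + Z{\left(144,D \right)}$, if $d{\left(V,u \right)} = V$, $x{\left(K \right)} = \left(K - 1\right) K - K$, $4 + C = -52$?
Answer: $-70763$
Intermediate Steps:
$C = -56$ ($C = -4 - 52 = -56$)
$x{\left(K \right)} = - K + K \left(-1 + K\right)$ ($x{\left(K \right)} = \left(-1 + K\right) K - K = K \left(-1 + K\right) - K = - K + K \left(-1 + K\right)$)
$D = 55$ ($D = -8 - 7 \left(-2 - 7\right) = -8 - -63 = -8 + 63 = 55$)
$Z{\left(J,N \right)} = - 56 N + J N$ ($Z{\left(J,N \right)} = N J - 56 N = J N - 56 N = - 56 N + J N$)
$\left(-18479 - 57124\right) + Z{\left(144,D \right)} = \left(-18479 - 57124\right) + 55 \left(-56 + 144\right) = -75603 + 55 \cdot 88 = -75603 + 4840 = -70763$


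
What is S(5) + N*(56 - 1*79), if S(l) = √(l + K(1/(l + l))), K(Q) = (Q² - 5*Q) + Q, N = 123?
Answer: -2829 + √461/10 ≈ -2826.9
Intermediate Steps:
K(Q) = Q² - 4*Q
S(l) = √(l + (-4 + 1/(2*l))/(2*l)) (S(l) = √(l + (-4 + 1/(l + l))/(l + l)) = √(l + (-4 + 1/(2*l))/((2*l))) = √(l + (1/(2*l))*(-4 + 1/(2*l))) = √(l + (-4 + 1/(2*l))/(2*l)))
S(5) + N*(56 - 1*79) = √(5⁻² - 8/5 + 4*5)/2 + 123*(56 - 1*79) = √(1/25 - 8*⅕ + 20)/2 + 123*(56 - 79) = √(1/25 - 8/5 + 20)/2 + 123*(-23) = √(461/25)/2 - 2829 = (√461/5)/2 - 2829 = √461/10 - 2829 = -2829 + √461/10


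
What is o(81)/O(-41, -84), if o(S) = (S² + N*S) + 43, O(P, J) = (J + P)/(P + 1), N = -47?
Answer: 22376/25 ≈ 895.04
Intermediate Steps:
O(P, J) = (J + P)/(1 + P)
o(S) = 43 + S² - 47*S (o(S) = (S² - 47*S) + 43 = 43 + S² - 47*S)
o(81)/O(-41, -84) = (43 + 81² - 47*81)/(((-84 - 41)/(1 - 41))) = (43 + 6561 - 3807)/((-125/(-40))) = 2797/((-1/40*(-125))) = 2797/(25/8) = 2797*(8/25) = 22376/25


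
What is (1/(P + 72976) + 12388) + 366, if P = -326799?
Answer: 3237258541/253823 ≈ 12754.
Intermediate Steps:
(1/(P + 72976) + 12388) + 366 = (1/(-326799 + 72976) + 12388) + 366 = (1/(-253823) + 12388) + 366 = (-1/253823 + 12388) + 366 = 3144359323/253823 + 366 = 3237258541/253823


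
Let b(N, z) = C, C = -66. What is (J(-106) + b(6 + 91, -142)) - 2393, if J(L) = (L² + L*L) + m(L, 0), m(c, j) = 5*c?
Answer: 19483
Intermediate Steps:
b(N, z) = -66
J(L) = 2*L² + 5*L (J(L) = (L² + L*L) + 5*L = (L² + L²) + 5*L = 2*L² + 5*L)
(J(-106) + b(6 + 91, -142)) - 2393 = (-106*(5 + 2*(-106)) - 66) - 2393 = (-106*(5 - 212) - 66) - 2393 = (-106*(-207) - 66) - 2393 = (21942 - 66) - 2393 = 21876 - 2393 = 19483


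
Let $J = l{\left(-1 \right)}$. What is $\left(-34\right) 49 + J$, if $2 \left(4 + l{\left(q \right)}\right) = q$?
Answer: $- \frac{3341}{2} \approx -1670.5$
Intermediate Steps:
$l{\left(q \right)} = -4 + \frac{q}{2}$
$J = - \frac{9}{2}$ ($J = -4 + \frac{1}{2} \left(-1\right) = -4 - \frac{1}{2} = - \frac{9}{2} \approx -4.5$)
$\left(-34\right) 49 + J = \left(-34\right) 49 - \frac{9}{2} = -1666 - \frac{9}{2} = - \frac{3341}{2}$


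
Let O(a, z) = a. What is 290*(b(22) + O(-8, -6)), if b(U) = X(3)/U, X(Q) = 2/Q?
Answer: -76270/33 ≈ -2311.2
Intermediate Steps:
b(U) = 2/(3*U) (b(U) = (2/3)/U = (2*(⅓))/U = 2/(3*U))
290*(b(22) + O(-8, -6)) = 290*((⅔)/22 - 8) = 290*((⅔)*(1/22) - 8) = 290*(1/33 - 8) = 290*(-263/33) = -76270/33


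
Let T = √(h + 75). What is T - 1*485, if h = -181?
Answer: -485 + I*√106 ≈ -485.0 + 10.296*I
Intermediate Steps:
T = I*√106 (T = √(-181 + 75) = √(-106) = I*√106 ≈ 10.296*I)
T - 1*485 = I*√106 - 1*485 = I*√106 - 485 = -485 + I*√106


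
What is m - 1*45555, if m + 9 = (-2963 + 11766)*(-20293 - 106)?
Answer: -179617961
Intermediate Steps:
m = -179572406 (m = -9 + (-2963 + 11766)*(-20293 - 106) = -9 + 8803*(-20399) = -9 - 179572397 = -179572406)
m - 1*45555 = -179572406 - 1*45555 = -179572406 - 45555 = -179617961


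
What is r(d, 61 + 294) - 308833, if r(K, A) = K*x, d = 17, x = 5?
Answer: -308748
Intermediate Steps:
r(K, A) = 5*K (r(K, A) = K*5 = 5*K)
r(d, 61 + 294) - 308833 = 5*17 - 308833 = 85 - 308833 = -308748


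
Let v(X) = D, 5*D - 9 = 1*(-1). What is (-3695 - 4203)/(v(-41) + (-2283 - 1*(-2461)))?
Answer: -19745/449 ≈ -43.976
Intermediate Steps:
D = 8/5 (D = 9/5 + (1*(-1))/5 = 9/5 + (⅕)*(-1) = 9/5 - ⅕ = 8/5 ≈ 1.6000)
v(X) = 8/5
(-3695 - 4203)/(v(-41) + (-2283 - 1*(-2461))) = (-3695 - 4203)/(8/5 + (-2283 - 1*(-2461))) = -7898/(8/5 + (-2283 + 2461)) = -7898/(8/5 + 178) = -7898/898/5 = -7898*5/898 = -19745/449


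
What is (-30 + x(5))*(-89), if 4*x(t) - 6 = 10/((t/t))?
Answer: 2314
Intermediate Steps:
x(t) = 4 (x(t) = 3/2 + (10/((t/t)))/4 = 3/2 + (10/1)/4 = 3/2 + (10*1)/4 = 3/2 + (¼)*10 = 3/2 + 5/2 = 4)
(-30 + x(5))*(-89) = (-30 + 4)*(-89) = -26*(-89) = 2314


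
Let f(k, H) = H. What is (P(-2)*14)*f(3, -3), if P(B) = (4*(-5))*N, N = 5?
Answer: 4200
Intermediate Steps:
P(B) = -100 (P(B) = (4*(-5))*5 = -20*5 = -100)
(P(-2)*14)*f(3, -3) = -100*14*(-3) = -1400*(-3) = 4200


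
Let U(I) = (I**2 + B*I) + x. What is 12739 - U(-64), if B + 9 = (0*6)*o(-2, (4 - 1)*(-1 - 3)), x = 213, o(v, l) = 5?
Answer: 7854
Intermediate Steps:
B = -9 (B = -9 + (0*6)*5 = -9 + 0*5 = -9 + 0 = -9)
U(I) = 213 + I**2 - 9*I (U(I) = (I**2 - 9*I) + 213 = 213 + I**2 - 9*I)
12739 - U(-64) = 12739 - (213 + (-64)**2 - 9*(-64)) = 12739 - (213 + 4096 + 576) = 12739 - 1*4885 = 12739 - 4885 = 7854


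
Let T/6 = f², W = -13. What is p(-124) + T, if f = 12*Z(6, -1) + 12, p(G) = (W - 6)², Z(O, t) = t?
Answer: 361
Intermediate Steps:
p(G) = 361 (p(G) = (-13 - 6)² = (-19)² = 361)
f = 0 (f = 12*(-1) + 12 = -12 + 12 = 0)
T = 0 (T = 6*0² = 6*0 = 0)
p(-124) + T = 361 + 0 = 361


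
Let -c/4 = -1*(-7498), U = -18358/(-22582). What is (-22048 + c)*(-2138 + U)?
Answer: 1255776147160/11291 ≈ 1.1122e+8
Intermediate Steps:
U = 9179/11291 (U = -18358*(-1/22582) = 9179/11291 ≈ 0.81295)
c = -29992 (c = -(-4)*(-7498) = -4*7498 = -29992)
(-22048 + c)*(-2138 + U) = (-22048 - 29992)*(-2138 + 9179/11291) = -52040*(-24130979/11291) = 1255776147160/11291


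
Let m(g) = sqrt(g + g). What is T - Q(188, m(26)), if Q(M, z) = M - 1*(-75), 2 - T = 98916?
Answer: -99177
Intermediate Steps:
T = -98914 (T = 2 - 1*98916 = 2 - 98916 = -98914)
m(g) = sqrt(2)*sqrt(g) (m(g) = sqrt(2*g) = sqrt(2)*sqrt(g))
Q(M, z) = 75 + M (Q(M, z) = M + 75 = 75 + M)
T - Q(188, m(26)) = -98914 - (75 + 188) = -98914 - 1*263 = -98914 - 263 = -99177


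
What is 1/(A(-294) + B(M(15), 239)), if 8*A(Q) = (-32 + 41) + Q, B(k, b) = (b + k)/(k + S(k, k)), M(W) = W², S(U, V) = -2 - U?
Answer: -8/2141 ≈ -0.0037366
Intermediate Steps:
B(k, b) = -b/2 - k/2 (B(k, b) = (b + k)/(k + (-2 - k)) = (b + k)/(-2) = (b + k)*(-½) = -b/2 - k/2)
A(Q) = 9/8 + Q/8 (A(Q) = ((-32 + 41) + Q)/8 = (9 + Q)/8 = 9/8 + Q/8)
1/(A(-294) + B(M(15), 239)) = 1/((9/8 + (⅛)*(-294)) + (-½*239 - ½*15²)) = 1/((9/8 - 147/4) + (-239/2 - ½*225)) = 1/(-285/8 + (-239/2 - 225/2)) = 1/(-285/8 - 232) = 1/(-2141/8) = -8/2141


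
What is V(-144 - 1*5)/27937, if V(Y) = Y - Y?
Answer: 0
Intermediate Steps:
V(Y) = 0
V(-144 - 1*5)/27937 = 0/27937 = 0*(1/27937) = 0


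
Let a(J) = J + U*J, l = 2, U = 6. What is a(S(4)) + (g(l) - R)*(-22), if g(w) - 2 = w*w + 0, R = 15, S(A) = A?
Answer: 226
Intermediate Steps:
g(w) = 2 + w² (g(w) = 2 + (w*w + 0) = 2 + (w² + 0) = 2 + w²)
a(J) = 7*J (a(J) = J + 6*J = 7*J)
a(S(4)) + (g(l) - R)*(-22) = 7*4 + ((2 + 2²) - 1*15)*(-22) = 28 + ((2 + 4) - 15)*(-22) = 28 + (6 - 15)*(-22) = 28 - 9*(-22) = 28 + 198 = 226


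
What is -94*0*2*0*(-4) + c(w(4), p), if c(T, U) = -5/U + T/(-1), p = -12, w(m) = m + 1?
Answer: -55/12 ≈ -4.5833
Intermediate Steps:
w(m) = 1 + m
c(T, U) = -T - 5/U (c(T, U) = -5/U + T*(-1) = -5/U - T = -T - 5/U)
-94*0*2*0*(-4) + c(w(4), p) = -94*0*2*0*(-4) + (-(1 + 4) - 5/(-12)) = -0*0 + (-1*5 - 5*(-1/12)) = -94*0 + (-5 + 5/12) = 0 - 55/12 = -55/12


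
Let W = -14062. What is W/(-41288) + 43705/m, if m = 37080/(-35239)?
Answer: -1589699339465/38273976 ≈ -41535.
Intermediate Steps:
m = -37080/35239 (m = 37080*(-1/35239) = -37080/35239 ≈ -1.0522)
W/(-41288) + 43705/m = -14062/(-41288) + 43705/(-37080/35239) = -14062*(-1/41288) + 43705*(-35239/37080) = 7031/20644 - 308024099/7416 = -1589699339465/38273976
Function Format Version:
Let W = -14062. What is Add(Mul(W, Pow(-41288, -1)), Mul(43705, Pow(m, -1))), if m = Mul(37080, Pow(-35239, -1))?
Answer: Rational(-1589699339465, 38273976) ≈ -41535.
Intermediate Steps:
m = Rational(-37080, 35239) (m = Mul(37080, Rational(-1, 35239)) = Rational(-37080, 35239) ≈ -1.0522)
Add(Mul(W, Pow(-41288, -1)), Mul(43705, Pow(m, -1))) = Add(Mul(-14062, Pow(-41288, -1)), Mul(43705, Pow(Rational(-37080, 35239), -1))) = Add(Mul(-14062, Rational(-1, 41288)), Mul(43705, Rational(-35239, 37080))) = Add(Rational(7031, 20644), Rational(-308024099, 7416)) = Rational(-1589699339465, 38273976)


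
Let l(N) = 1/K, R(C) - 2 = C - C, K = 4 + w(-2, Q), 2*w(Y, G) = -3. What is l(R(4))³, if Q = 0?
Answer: 8/125 ≈ 0.064000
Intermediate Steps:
w(Y, G) = -3/2 (w(Y, G) = (½)*(-3) = -3/2)
K = 5/2 (K = 4 - 3/2 = 5/2 ≈ 2.5000)
R(C) = 2 (R(C) = 2 + (C - C) = 2 + 0 = 2)
l(N) = ⅖ (l(N) = 1/(5/2) = ⅖)
l(R(4))³ = (⅖)³ = 8/125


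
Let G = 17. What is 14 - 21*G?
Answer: -343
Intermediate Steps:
14 - 21*G = 14 - 21*17 = 14 - 357 = -343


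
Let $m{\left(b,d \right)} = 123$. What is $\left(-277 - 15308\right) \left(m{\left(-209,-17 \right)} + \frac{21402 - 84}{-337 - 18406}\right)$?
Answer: $- \frac{35597246535}{18743} \approx -1.8992 \cdot 10^{6}$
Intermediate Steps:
$\left(-277 - 15308\right) \left(m{\left(-209,-17 \right)} + \frac{21402 - 84}{-337 - 18406}\right) = \left(-277 - 15308\right) \left(123 + \frac{21402 - 84}{-337 - 18406}\right) = - 15585 \left(123 + \frac{21318}{-18743}\right) = - 15585 \left(123 + 21318 \left(- \frac{1}{18743}\right)\right) = - 15585 \left(123 - \frac{21318}{18743}\right) = \left(-15585\right) \frac{2284071}{18743} = - \frac{35597246535}{18743}$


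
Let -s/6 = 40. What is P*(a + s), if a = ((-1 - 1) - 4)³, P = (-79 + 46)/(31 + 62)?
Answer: 5016/31 ≈ 161.81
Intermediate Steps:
P = -11/31 (P = -33/93 = -33*1/93 = -11/31 ≈ -0.35484)
s = -240 (s = -6*40 = -240)
a = -216 (a = (-2 - 4)³ = (-6)³ = -216)
P*(a + s) = -11*(-216 - 240)/31 = -11/31*(-456) = 5016/31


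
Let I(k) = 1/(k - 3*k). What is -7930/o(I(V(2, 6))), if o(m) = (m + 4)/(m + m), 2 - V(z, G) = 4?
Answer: -15860/17 ≈ -932.94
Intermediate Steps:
V(z, G) = -2 (V(z, G) = 2 - 1*4 = 2 - 4 = -2)
I(k) = -1/(2*k) (I(k) = 1/(-2*k) = -1/(2*k))
o(m) = (4 + m)/(2*m) (o(m) = (4 + m)/((2*m)) = (4 + m)*(1/(2*m)) = (4 + m)/(2*m))
-7930/o(I(V(2, 6))) = -7930*1/(2*(4 - ½/(-2))) = -7930*1/(2*(4 - ½*(-½))) = -7930*1/(2*(4 + ¼)) = -7930/((½)*4*(17/4)) = -7930/17/2 = -7930*2/17 = -15860/17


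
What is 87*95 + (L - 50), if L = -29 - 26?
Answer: 8160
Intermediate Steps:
L = -55
87*95 + (L - 50) = 87*95 + (-55 - 50) = 8265 - 105 = 8160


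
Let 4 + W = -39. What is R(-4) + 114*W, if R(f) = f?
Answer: -4906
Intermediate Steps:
W = -43 (W = -4 - 39 = -43)
R(-4) + 114*W = -4 + 114*(-43) = -4 - 4902 = -4906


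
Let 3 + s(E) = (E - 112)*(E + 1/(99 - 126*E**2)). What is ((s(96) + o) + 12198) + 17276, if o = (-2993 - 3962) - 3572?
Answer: 20212724752/1161117 ≈ 17408.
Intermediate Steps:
o = -10527 (o = -6955 - 3572 = -10527)
s(E) = -3 + (-112 + E)*(E + 1/(99 - 126*E**2)) (s(E) = -3 + (E - 112)*(E + 1/(99 - 126*E**2)) = -3 + (-112 + E)*(E + 1/(99 - 126*E**2)))
((s(96) + o) + 12198) + 17276 = (((409 - 14112*96**3 - 477*96**2 + 126*96**4 + 11087*96)/(9*(-11 + 14*96**2)) - 10527) + 12198) + 17276 = (((409 - 14112*884736 - 477*9216 + 126*84934656 + 1064352)/(9*(-11 + 14*9216)) - 10527) + 12198) + 17276 = (((409 - 12485394432 - 4396032 + 10701766656 + 1064352)/(9*(-11 + 129024)) - 10527) + 12198) + 17276 = (((1/9)*(-1786959047)/129013 - 10527) + 12198) + 17276 = (((1/9)*(1/129013)*(-1786959047) - 10527) + 12198) + 17276 = ((-1786959047/1161117 - 10527) + 12198) + 17276 = (-14010037706/1161117 + 12198) + 17276 = 153267460/1161117 + 17276 = 20212724752/1161117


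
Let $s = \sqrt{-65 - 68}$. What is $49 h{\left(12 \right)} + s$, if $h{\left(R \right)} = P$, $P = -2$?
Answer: $-98 + i \sqrt{133} \approx -98.0 + 11.533 i$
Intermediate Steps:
$h{\left(R \right)} = -2$
$s = i \sqrt{133}$ ($s = \sqrt{-133} = i \sqrt{133} \approx 11.533 i$)
$49 h{\left(12 \right)} + s = 49 \left(-2\right) + i \sqrt{133} = -98 + i \sqrt{133}$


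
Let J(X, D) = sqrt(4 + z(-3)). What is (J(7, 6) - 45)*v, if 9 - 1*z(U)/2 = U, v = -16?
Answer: 720 - 32*sqrt(7) ≈ 635.34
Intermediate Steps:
z(U) = 18 - 2*U
J(X, D) = 2*sqrt(7) (J(X, D) = sqrt(4 + (18 - 2*(-3))) = sqrt(4 + (18 + 6)) = sqrt(4 + 24) = sqrt(28) = 2*sqrt(7))
(J(7, 6) - 45)*v = (2*sqrt(7) - 45)*(-16) = (-45 + 2*sqrt(7))*(-16) = 720 - 32*sqrt(7)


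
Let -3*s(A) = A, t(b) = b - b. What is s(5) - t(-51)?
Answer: -5/3 ≈ -1.6667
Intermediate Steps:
t(b) = 0
s(A) = -A/3
s(5) - t(-51) = -⅓*5 - 1*0 = -5/3 + 0 = -5/3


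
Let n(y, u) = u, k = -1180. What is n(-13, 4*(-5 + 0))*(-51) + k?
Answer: -160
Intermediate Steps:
n(-13, 4*(-5 + 0))*(-51) + k = (4*(-5 + 0))*(-51) - 1180 = (4*(-5))*(-51) - 1180 = -20*(-51) - 1180 = 1020 - 1180 = -160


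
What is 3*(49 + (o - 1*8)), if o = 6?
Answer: 141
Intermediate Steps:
3*(49 + (o - 1*8)) = 3*(49 + (6 - 1*8)) = 3*(49 + (6 - 8)) = 3*(49 - 2) = 3*47 = 141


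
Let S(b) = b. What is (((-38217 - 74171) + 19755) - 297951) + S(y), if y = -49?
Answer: -390633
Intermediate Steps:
(((-38217 - 74171) + 19755) - 297951) + S(y) = (((-38217 - 74171) + 19755) - 297951) - 49 = ((-112388 + 19755) - 297951) - 49 = (-92633 - 297951) - 49 = -390584 - 49 = -390633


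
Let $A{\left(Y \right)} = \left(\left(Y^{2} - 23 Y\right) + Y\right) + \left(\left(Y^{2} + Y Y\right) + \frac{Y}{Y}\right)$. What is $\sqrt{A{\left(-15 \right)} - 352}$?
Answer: $\sqrt{654} \approx 25.573$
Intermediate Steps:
$A{\left(Y \right)} = 1 - 22 Y + 3 Y^{2}$ ($A{\left(Y \right)} = \left(Y^{2} - 22 Y\right) + \left(\left(Y^{2} + Y^{2}\right) + 1\right) = \left(Y^{2} - 22 Y\right) + \left(2 Y^{2} + 1\right) = \left(Y^{2} - 22 Y\right) + \left(1 + 2 Y^{2}\right) = 1 - 22 Y + 3 Y^{2}$)
$\sqrt{A{\left(-15 \right)} - 352} = \sqrt{\left(1 - -330 + 3 \left(-15\right)^{2}\right) - 352} = \sqrt{\left(1 + 330 + 3 \cdot 225\right) - 352} = \sqrt{\left(1 + 330 + 675\right) - 352} = \sqrt{1006 - 352} = \sqrt{654}$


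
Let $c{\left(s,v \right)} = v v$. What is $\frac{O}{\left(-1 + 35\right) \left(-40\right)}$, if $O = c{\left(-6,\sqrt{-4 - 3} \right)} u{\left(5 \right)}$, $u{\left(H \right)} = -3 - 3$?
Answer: $- \frac{21}{680} \approx -0.030882$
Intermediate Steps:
$u{\left(H \right)} = -6$
$c{\left(s,v \right)} = v^{2}$
$O = 42$ ($O = \left(\sqrt{-4 - 3}\right)^{2} \left(-6\right) = \left(\sqrt{-7}\right)^{2} \left(-6\right) = \left(i \sqrt{7}\right)^{2} \left(-6\right) = \left(-7\right) \left(-6\right) = 42$)
$\frac{O}{\left(-1 + 35\right) \left(-40\right)} = \frac{42}{\left(-1 + 35\right) \left(-40\right)} = \frac{42}{34 \left(-40\right)} = \frac{42}{-1360} = 42 \left(- \frac{1}{1360}\right) = - \frac{21}{680}$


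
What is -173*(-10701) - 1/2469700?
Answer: 4572088928099/2469700 ≈ 1.8513e+6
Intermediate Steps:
-173*(-10701) - 1/2469700 = 1851273 - 1*1/2469700 = 1851273 - 1/2469700 = 4572088928099/2469700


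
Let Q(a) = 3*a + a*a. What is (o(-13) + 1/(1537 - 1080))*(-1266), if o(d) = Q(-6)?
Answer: -10415382/457 ≈ -22791.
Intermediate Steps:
Q(a) = a² + 3*a (Q(a) = 3*a + a² = a² + 3*a)
o(d) = 18 (o(d) = -6*(3 - 6) = -6*(-3) = 18)
(o(-13) + 1/(1537 - 1080))*(-1266) = (18 + 1/(1537 - 1080))*(-1266) = (18 + 1/457)*(-1266) = (8227/457)*(-1266) = -10415382/457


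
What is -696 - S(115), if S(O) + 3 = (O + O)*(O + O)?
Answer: -53593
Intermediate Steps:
S(O) = -3 + 4*O**2 (S(O) = -3 + (O + O)*(O + O) = -3 + (2*O)*(2*O) = -3 + 4*O**2)
-696 - S(115) = -696 - (-3 + 4*115**2) = -696 - (-3 + 4*13225) = -696 - (-3 + 52900) = -696 - 1*52897 = -696 - 52897 = -53593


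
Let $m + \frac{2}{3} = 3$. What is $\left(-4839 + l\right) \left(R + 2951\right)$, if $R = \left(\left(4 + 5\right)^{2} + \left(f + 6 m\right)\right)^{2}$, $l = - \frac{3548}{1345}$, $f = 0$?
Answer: $- \frac{77987747928}{1345} \approx -5.7983 \cdot 10^{7}$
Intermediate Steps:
$m = \frac{7}{3}$ ($m = - \frac{2}{3} + 3 = \frac{7}{3} \approx 2.3333$)
$l = - \frac{3548}{1345}$ ($l = \left(-3548\right) \frac{1}{1345} = - \frac{3548}{1345} \approx -2.6379$)
$R = 9025$ ($R = \left(\left(4 + 5\right)^{2} + \left(0 + 6 \cdot \frac{7}{3}\right)\right)^{2} = \left(9^{2} + \left(0 + 14\right)\right)^{2} = \left(81 + 14\right)^{2} = 95^{2} = 9025$)
$\left(-4839 + l\right) \left(R + 2951\right) = \left(-4839 - \frac{3548}{1345}\right) \left(9025 + 2951\right) = \left(- \frac{6512003}{1345}\right) 11976 = - \frac{77987747928}{1345}$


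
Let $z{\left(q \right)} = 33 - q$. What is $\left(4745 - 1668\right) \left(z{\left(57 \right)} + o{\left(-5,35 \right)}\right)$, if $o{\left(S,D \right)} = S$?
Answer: $-89233$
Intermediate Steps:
$\left(4745 - 1668\right) \left(z{\left(57 \right)} + o{\left(-5,35 \right)}\right) = \left(4745 - 1668\right) \left(\left(33 - 57\right) - 5\right) = 3077 \left(\left(33 - 57\right) - 5\right) = 3077 \left(-24 - 5\right) = 3077 \left(-29\right) = -89233$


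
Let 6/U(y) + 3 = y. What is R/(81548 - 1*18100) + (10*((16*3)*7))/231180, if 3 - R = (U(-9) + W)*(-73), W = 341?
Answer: 198673483/488930288 ≈ 0.40634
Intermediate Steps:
U(y) = 6/(-3 + y)
R = 49719/2 (R = 3 - (6/(-3 - 9) + 341)*(-73) = 3 - (6/(-12) + 341)*(-73) = 3 - (6*(-1/12) + 341)*(-73) = 3 - (-½ + 341)*(-73) = 3 - 681*(-73)/2 = 3 - 1*(-49713/2) = 3 + 49713/2 = 49719/2 ≈ 24860.)
R/(81548 - 1*18100) + (10*((16*3)*7))/231180 = 49719/(2*(81548 - 1*18100)) + (10*((16*3)*7))/231180 = 49719/(2*(81548 - 18100)) + (10*(48*7))*(1/231180) = (49719/2)/63448 + (10*336)*(1/231180) = (49719/2)*(1/63448) + 3360*(1/231180) = 49719/126896 + 56/3853 = 198673483/488930288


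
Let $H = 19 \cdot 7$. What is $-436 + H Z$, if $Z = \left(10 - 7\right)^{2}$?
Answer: $761$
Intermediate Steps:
$H = 133$
$Z = 9$ ($Z = \left(10 - 7\right)^{2} = 3^{2} = 9$)
$-436 + H Z = -436 + 133 \cdot 9 = -436 + 1197 = 761$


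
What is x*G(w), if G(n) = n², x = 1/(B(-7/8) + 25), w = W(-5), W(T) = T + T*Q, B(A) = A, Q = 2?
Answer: 1800/193 ≈ 9.3264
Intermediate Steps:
W(T) = 3*T (W(T) = T + T*2 = T + 2*T = 3*T)
w = -15 (w = 3*(-5) = -15)
x = 8/193 (x = 1/(-7/8 + 25) = 1/(193/8) = 8/193 ≈ 0.041451)
x*G(w) = (8/193)*(-15)² = (8/193)*225 = 1800/193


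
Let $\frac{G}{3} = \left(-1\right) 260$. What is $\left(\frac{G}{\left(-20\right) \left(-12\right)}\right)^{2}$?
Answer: $\frac{169}{16} \approx 10.563$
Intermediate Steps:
$G = -780$ ($G = 3 \left(\left(-1\right) 260\right) = 3 \left(-260\right) = -780$)
$\left(\frac{G}{\left(-20\right) \left(-12\right)}\right)^{2} = \left(- \frac{780}{\left(-20\right) \left(-12\right)}\right)^{2} = \left(- \frac{780}{240}\right)^{2} = \left(\left(-780\right) \frac{1}{240}\right)^{2} = \left(- \frac{13}{4}\right)^{2} = \frac{169}{16}$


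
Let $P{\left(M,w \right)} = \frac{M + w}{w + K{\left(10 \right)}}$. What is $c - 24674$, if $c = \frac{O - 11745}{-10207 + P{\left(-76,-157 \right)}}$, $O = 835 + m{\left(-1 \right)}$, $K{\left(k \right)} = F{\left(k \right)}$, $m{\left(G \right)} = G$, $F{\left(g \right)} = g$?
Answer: $- \frac{37014232187}{1500196} \approx -24673.0$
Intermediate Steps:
$K{\left(k \right)} = k$
$P{\left(M,w \right)} = \frac{M + w}{10 + w}$ ($P{\left(M,w \right)} = \frac{M + w}{w + 10} = \frac{M + w}{10 + w}$)
$O = 834$ ($O = 835 - 1 = 834$)
$c = \frac{1603917}{1500196}$ ($c = \frac{834 - 11745}{-10207 + \frac{-76 - 157}{10 - 157}} = - \frac{10911}{-10207 + \frac{1}{-147} \left(-233\right)} = - \frac{10911}{-10207 - - \frac{233}{147}} = - \frac{10911}{-10207 + \frac{233}{147}} = - \frac{10911}{- \frac{1500196}{147}} = \left(-10911\right) \left(- \frac{147}{1500196}\right) = \frac{1603917}{1500196} \approx 1.0691$)
$c - 24674 = \frac{1603917}{1500196} - 24674 = - \frac{37014232187}{1500196}$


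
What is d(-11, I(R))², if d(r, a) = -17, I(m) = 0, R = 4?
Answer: 289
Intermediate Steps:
d(-11, I(R))² = (-17)² = 289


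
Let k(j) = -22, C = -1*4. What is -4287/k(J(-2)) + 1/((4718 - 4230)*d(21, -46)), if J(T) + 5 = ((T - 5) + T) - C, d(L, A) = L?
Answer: 21966599/112728 ≈ 194.86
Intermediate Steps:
C = -4
J(T) = -6 + 2*T (J(T) = -5 + (((T - 5) + T) - 1*(-4)) = -5 + (((-5 + T) + T) + 4) = -5 + ((-5 + 2*T) + 4) = -5 + (-1 + 2*T) = -6 + 2*T)
-4287/k(J(-2)) + 1/((4718 - 4230)*d(21, -46)) = -4287/(-22) + 1/((4718 - 4230)*21) = -4287*(-1/22) + (1/21)/488 = 4287/22 + (1/488)*(1/21) = 4287/22 + 1/10248 = 21966599/112728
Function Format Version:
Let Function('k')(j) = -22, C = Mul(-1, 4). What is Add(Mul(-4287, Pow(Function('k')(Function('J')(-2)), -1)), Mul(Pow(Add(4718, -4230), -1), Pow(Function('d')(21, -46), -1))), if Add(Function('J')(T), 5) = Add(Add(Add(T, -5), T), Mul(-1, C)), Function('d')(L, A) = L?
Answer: Rational(21966599, 112728) ≈ 194.86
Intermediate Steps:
C = -4
Function('J')(T) = Add(-6, Mul(2, T)) (Function('J')(T) = Add(-5, Add(Add(Add(T, -5), T), Mul(-1, -4))) = Add(-5, Add(Add(Add(-5, T), T), 4)) = Add(-5, Add(Add(-5, Mul(2, T)), 4)) = Add(-5, Add(-1, Mul(2, T))) = Add(-6, Mul(2, T)))
Add(Mul(-4287, Pow(Function('k')(Function('J')(-2)), -1)), Mul(Pow(Add(4718, -4230), -1), Pow(Function('d')(21, -46), -1))) = Add(Mul(-4287, Pow(-22, -1)), Mul(Pow(Add(4718, -4230), -1), Pow(21, -1))) = Add(Mul(-4287, Rational(-1, 22)), Mul(Pow(488, -1), Rational(1, 21))) = Add(Rational(4287, 22), Mul(Rational(1, 488), Rational(1, 21))) = Add(Rational(4287, 22), Rational(1, 10248)) = Rational(21966599, 112728)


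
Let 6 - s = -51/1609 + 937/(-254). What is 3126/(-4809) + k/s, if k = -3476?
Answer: -325907055962/909748987 ≈ -358.24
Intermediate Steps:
s = 3972703/408686 (s = 6 - (-51/1609 + 937/(-254)) = 6 - (-51*1/1609 + 937*(-1/254)) = 6 - (-51/1609 - 937/254) = 6 - 1*(-1520587/408686) = 6 + 1520587/408686 = 3972703/408686 ≈ 9.7207)
3126/(-4809) + k/s = 3126/(-4809) - 3476/3972703/408686 = 3126*(-1/4809) - 3476*408686/3972703 = -1042/1603 - 1420592536/3972703 = -325907055962/909748987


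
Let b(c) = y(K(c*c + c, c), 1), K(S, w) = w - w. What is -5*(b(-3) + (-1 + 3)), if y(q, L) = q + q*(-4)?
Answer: -10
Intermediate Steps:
K(S, w) = 0
y(q, L) = -3*q (y(q, L) = q - 4*q = -3*q)
b(c) = 0 (b(c) = -3*0 = 0)
-5*(b(-3) + (-1 + 3)) = -5*(0 + (-1 + 3)) = -5*(0 + 2) = -5*2 = -10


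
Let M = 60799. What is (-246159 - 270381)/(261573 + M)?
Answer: -129135/80593 ≈ -1.6023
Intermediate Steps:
(-246159 - 270381)/(261573 + M) = (-246159 - 270381)/(261573 + 60799) = -516540/322372 = -516540*1/322372 = -129135/80593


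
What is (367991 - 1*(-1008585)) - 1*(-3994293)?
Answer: 5370869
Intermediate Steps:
(367991 - 1*(-1008585)) - 1*(-3994293) = (367991 + 1008585) + 3994293 = 1376576 + 3994293 = 5370869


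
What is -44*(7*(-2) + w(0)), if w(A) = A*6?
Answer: 616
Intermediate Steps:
w(A) = 6*A
-44*(7*(-2) + w(0)) = -44*(7*(-2) + 6*0) = -44*(-14 + 0) = -44*(-14) = 616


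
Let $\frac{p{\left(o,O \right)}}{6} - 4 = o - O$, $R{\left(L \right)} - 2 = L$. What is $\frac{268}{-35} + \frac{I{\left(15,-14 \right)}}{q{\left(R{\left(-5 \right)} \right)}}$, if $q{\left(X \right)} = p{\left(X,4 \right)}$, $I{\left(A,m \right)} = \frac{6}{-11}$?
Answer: $- \frac{8809}{1155} \approx -7.6268$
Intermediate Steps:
$R{\left(L \right)} = 2 + L$
$p{\left(o,O \right)} = 24 - 6 O + 6 o$ ($p{\left(o,O \right)} = 24 + 6 \left(o - O\right) = 24 - \left(- 6 o + 6 O\right) = 24 - 6 O + 6 o$)
$I{\left(A,m \right)} = - \frac{6}{11}$ ($I{\left(A,m \right)} = 6 \left(- \frac{1}{11}\right) = - \frac{6}{11}$)
$q{\left(X \right)} = 6 X$ ($q{\left(X \right)} = 24 - 24 + 6 X = 6 X$)
$\frac{268}{-35} + \frac{I{\left(15,-14 \right)}}{q{\left(R{\left(-5 \right)} \right)}} = \frac{268}{-35} - \frac{6}{11 \cdot 6 \left(2 - 5\right)} = 268 \left(- \frac{1}{35}\right) - \frac{6}{11 \cdot 6 \left(-3\right)} = - \frac{268}{35} - \frac{6}{11 \left(-18\right)} = - \frac{268}{35} - - \frac{1}{33} = - \frac{268}{35} + \frac{1}{33} = - \frac{8809}{1155}$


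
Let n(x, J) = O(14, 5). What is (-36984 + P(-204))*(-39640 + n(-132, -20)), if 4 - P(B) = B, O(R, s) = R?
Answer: 1457285776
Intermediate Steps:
P(B) = 4 - B
n(x, J) = 14
(-36984 + P(-204))*(-39640 + n(-132, -20)) = (-36984 + (4 - 1*(-204)))*(-39640 + 14) = (-36984 + (4 + 204))*(-39626) = (-36984 + 208)*(-39626) = -36776*(-39626) = 1457285776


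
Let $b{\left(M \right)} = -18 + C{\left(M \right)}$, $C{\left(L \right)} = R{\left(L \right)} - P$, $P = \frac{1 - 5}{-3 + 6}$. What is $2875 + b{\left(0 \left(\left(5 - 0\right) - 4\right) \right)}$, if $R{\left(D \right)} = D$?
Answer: $\frac{8575}{3} \approx 2858.3$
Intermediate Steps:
$P = - \frac{4}{3} \approx -1.3333$
$C{\left(L \right)} = \frac{4}{3} + L$ ($C{\left(L \right)} = L - - \frac{4}{3} = L + \frac{4}{3} = \frac{4}{3} + L$)
$b{\left(M \right)} = - \frac{50}{3} + M$ ($b{\left(M \right)} = -18 + \left(\frac{4}{3} + M\right) = - \frac{50}{3} + M$)
$2875 + b{\left(0 \left(\left(5 - 0\right) - 4\right) \right)} = 2875 - \left(\frac{50}{3} + 0 \left(\left(5 - 0\right) - 4\right)\right) = 2875 - \left(\frac{50}{3} + 0 \left(\left(5 + 0\right) - 4\right)\right) = 2875 - \left(\frac{50}{3} + 0 \left(5 - 4\right)\right) = 2875 + \left(- \frac{50}{3} + 0 \cdot 1\right) = 2875 + \left(- \frac{50}{3} + 0\right) = 2875 - \frac{50}{3} = \frac{8575}{3}$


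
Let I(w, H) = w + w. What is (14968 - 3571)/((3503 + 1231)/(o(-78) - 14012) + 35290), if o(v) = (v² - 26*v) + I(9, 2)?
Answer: 33518577/103785523 ≈ 0.32296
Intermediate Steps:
I(w, H) = 2*w
o(v) = 18 + v² - 26*v (o(v) = (v² - 26*v) + 2*9 = (v² - 26*v) + 18 = 18 + v² - 26*v)
(14968 - 3571)/((3503 + 1231)/(o(-78) - 14012) + 35290) = (14968 - 3571)/((3503 + 1231)/((18 + (-78)² - 26*(-78)) - 14012) + 35290) = 11397/(4734/((18 + 6084 + 2028) - 14012) + 35290) = 11397/(4734/(8130 - 14012) + 35290) = 11397/(4734/(-5882) + 35290) = 11397/(4734*(-1/5882) + 35290) = 11397/(-2367/2941 + 35290) = 11397/(103785523/2941) = 11397*(2941/103785523) = 33518577/103785523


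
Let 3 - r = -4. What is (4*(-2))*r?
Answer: -56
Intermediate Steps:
r = 7 (r = 3 - 1*(-4) = 3 + 4 = 7)
(4*(-2))*r = (4*(-2))*7 = -8*7 = -56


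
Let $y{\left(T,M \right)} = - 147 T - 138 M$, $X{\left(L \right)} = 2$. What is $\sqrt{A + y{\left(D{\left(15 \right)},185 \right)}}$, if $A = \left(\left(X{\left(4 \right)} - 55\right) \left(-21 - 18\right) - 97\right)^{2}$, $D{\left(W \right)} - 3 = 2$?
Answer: $\sqrt{3854635} \approx 1963.3$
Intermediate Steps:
$D{\left(W \right)} = 5$ ($D{\left(W \right)} = 3 + 2 = 5$)
$A = 3880900$ ($A = \left(\left(2 - 55\right) \left(-21 - 18\right) - 97\right)^{2} = \left(\left(-53\right) \left(-39\right) - 97\right)^{2} = \left(2067 - 97\right)^{2} = 1970^{2} = 3880900$)
$\sqrt{A + y{\left(D{\left(15 \right)},185 \right)}} = \sqrt{3880900 - 26265} = \sqrt{3854635}$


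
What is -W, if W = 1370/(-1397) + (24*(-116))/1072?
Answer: 334868/93599 ≈ 3.5777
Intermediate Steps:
W = -334868/93599 (W = 1370*(-1/1397) - 2784*1/1072 = -1370/1397 - 174/67 = -334868/93599 ≈ -3.5777)
-W = -1*(-334868/93599) = 334868/93599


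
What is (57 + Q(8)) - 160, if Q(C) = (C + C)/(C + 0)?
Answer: -101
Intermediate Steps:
Q(C) = 2 (Q(C) = (2*C)/C = 2)
(57 + Q(8)) - 160 = (57 + 2) - 160 = 59 - 160 = -101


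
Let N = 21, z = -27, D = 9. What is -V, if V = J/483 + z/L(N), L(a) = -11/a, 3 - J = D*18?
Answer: -90704/1771 ≈ -51.216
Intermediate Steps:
J = -159 (J = 3 - 9*18 = 3 - 1*162 = 3 - 162 = -159)
V = 90704/1771 (V = -159/483 - 27/((-11/21)) = -159*1/483 - 27/((-11*1/21)) = -53/161 - 27/(-11/21) = -53/161 - 27*(-21/11) = -53/161 + 567/11 = 90704/1771 ≈ 51.216)
-V = -1*90704/1771 = -90704/1771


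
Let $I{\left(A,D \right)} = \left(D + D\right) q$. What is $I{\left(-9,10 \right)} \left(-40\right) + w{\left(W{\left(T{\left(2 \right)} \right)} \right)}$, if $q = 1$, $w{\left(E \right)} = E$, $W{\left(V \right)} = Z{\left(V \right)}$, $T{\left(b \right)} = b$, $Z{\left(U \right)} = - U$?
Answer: $-802$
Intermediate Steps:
$W{\left(V \right)} = - V$
$I{\left(A,D \right)} = 2 D$ ($I{\left(A,D \right)} = \left(D + D\right) 1 = 2 D 1 = 2 D$)
$I{\left(-9,10 \right)} \left(-40\right) + w{\left(W{\left(T{\left(2 \right)} \right)} \right)} = 2 \cdot 10 \left(-40\right) - 2 = 20 \left(-40\right) - 2 = -800 - 2 = -802$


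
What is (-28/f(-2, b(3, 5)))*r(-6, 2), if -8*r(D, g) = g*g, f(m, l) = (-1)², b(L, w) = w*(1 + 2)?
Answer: 14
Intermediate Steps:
b(L, w) = 3*w (b(L, w) = w*3 = 3*w)
f(m, l) = 1
r(D, g) = -g²/8 (r(D, g) = -g*g/8 = -g²/8)
(-28/f(-2, b(3, 5)))*r(-6, 2) = (-28/1)*(-⅛*2²) = (1*(-28))*(-⅛*4) = -28*(-½) = 14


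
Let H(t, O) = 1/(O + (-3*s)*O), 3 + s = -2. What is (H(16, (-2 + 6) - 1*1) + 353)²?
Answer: 287133025/2304 ≈ 1.2462e+5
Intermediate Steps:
s = -5 (s = -3 - 2 = -5)
H(t, O) = 1/(16*O) (H(t, O) = 1/(O + (-3*(-5))*O) = 1/(O + 15*O) = 1/(16*O))
(H(16, (-2 + 6) - 1*1) + 353)² = (1/(16*((-2 + 6) - 1*1)) + 353)² = (1/(16*(4 - 1)) + 353)² = ((1/16)/3 + 353)² = ((1/16)*(⅓) + 353)² = (1/48 + 353)² = (16945/48)² = 287133025/2304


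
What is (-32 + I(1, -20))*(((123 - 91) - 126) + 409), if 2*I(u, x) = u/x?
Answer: -80703/8 ≈ -10088.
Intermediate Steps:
I(u, x) = u/(2*x) (I(u, x) = (u/x)/2 = u/(2*x))
(-32 + I(1, -20))*(((123 - 91) - 126) + 409) = (-32 + (½)*1/(-20))*(((123 - 91) - 126) + 409) = (-32 + (½)*1*(-1/20))*((32 - 126) + 409) = (-32 - 1/40)*(-94 + 409) = -1281/40*315 = -80703/8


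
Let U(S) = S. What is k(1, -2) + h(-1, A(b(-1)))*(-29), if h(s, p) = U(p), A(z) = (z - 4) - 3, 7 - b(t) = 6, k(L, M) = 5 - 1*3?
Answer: 176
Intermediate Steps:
k(L, M) = 2 (k(L, M) = 5 - 3 = 2)
b(t) = 1 (b(t) = 7 - 1*6 = 7 - 6 = 1)
A(z) = -7 + z (A(z) = (-4 + z) - 3 = -7 + z)
h(s, p) = p
k(1, -2) + h(-1, A(b(-1)))*(-29) = 2 + (-7 + 1)*(-29) = 2 - 6*(-29) = 2 + 174 = 176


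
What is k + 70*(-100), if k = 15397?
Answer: 8397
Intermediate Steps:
k + 70*(-100) = 15397 + 70*(-100) = 15397 - 7000 = 8397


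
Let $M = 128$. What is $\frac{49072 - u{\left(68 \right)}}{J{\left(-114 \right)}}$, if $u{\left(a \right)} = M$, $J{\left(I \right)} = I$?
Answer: $- \frac{1288}{3} \approx -429.33$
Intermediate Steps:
$u{\left(a \right)} = 128$
$\frac{49072 - u{\left(68 \right)}}{J{\left(-114 \right)}} = \frac{49072 - 128}{-114} = \left(49072 - 128\right) \left(- \frac{1}{114}\right) = 48944 \left(- \frac{1}{114}\right) = - \frac{1288}{3}$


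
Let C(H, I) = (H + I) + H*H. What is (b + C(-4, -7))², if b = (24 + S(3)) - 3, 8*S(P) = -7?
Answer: 40401/64 ≈ 631.27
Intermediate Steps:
S(P) = -7/8 (S(P) = (⅛)*(-7) = -7/8)
C(H, I) = H + I + H² (C(H, I) = (H + I) + H² = H + I + H²)
b = 161/8 (b = (24 - 7/8) - 3 = 185/8 - 3 = 161/8 ≈ 20.125)
(b + C(-4, -7))² = (161/8 + (-4 - 7 + (-4)²))² = (161/8 + (-4 - 7 + 16))² = (161/8 + 5)² = (201/8)² = 40401/64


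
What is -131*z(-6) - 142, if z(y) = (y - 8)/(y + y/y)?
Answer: -2544/5 ≈ -508.80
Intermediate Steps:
z(y) = (-8 + y)/(1 + y) (z(y) = (-8 + y)/(y + 1) = (-8 + y)/(1 + y))
-131*z(-6) - 142 = -131*(-8 - 6)/(1 - 6) - 142 = -131*(-14)/(-5) - 142 = -(-131)*(-14)/5 - 142 = -131*14/5 - 142 = -1834/5 - 142 = -2544/5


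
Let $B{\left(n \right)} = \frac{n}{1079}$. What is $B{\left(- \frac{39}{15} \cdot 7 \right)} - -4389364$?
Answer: $\frac{1821586053}{415} \approx 4.3894 \cdot 10^{6}$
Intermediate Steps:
$B{\left(n \right)} = \frac{n}{1079}$ ($B{\left(n \right)} = n \frac{1}{1079} = \frac{n}{1079}$)
$B{\left(- \frac{39}{15} \cdot 7 \right)} - -4389364 = \frac{- \frac{39}{15} \cdot 7}{1079} - -4389364 = \frac{\left(-39\right) \frac{1}{15} \cdot 7}{1079} + 4389364 = \frac{\left(- \frac{13}{5}\right) 7}{1079} + 4389364 = \frac{1}{1079} \left(- \frac{91}{5}\right) + 4389364 = - \frac{7}{415} + 4389364 = \frac{1821586053}{415}$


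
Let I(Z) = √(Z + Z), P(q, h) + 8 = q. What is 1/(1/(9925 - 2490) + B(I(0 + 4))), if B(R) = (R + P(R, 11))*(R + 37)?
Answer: -1719797285/267501849289 - 2432285900*√2/802505547867 ≈ -0.010715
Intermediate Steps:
P(q, h) = -8 + q
I(Z) = √2*√Z (I(Z) = √(2*Z) = √2*√Z)
B(R) = (-8 + 2*R)*(37 + R) (B(R) = (R + (-8 + R))*(R + 37) = (-8 + 2*R)*(37 + R))
1/(1/(9925 - 2490) + B(I(0 + 4))) = 1/(1/(9925 - 2490) + (-296 + 2*(√2*√(0 + 4))² + 66*(√2*√(0 + 4)))) = 1/(1/7435 + (-296 + 2*(√2*√4)² + 66*(√2*√4))) = 1/(1/7435 + (-296 + 2*(√2*2)² + 66*(√2*2))) = 1/(1/7435 + (-296 + 2*(2*√2)² + 66*(2*√2))) = 1/(1/7435 + (-296 + 2*8 + 132*√2)) = 1/(1/7435 + (-296 + 16 + 132*√2)) = 1/(1/7435 + (-280 + 132*√2)) = 1/(-2081799/7435 + 132*√2)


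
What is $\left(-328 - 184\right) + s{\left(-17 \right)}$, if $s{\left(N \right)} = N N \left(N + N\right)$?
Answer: $-10338$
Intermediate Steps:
$s{\left(N \right)} = 2 N^{3}$ ($s{\left(N \right)} = N^{2} \cdot 2 N = 2 N^{3}$)
$\left(-328 - 184\right) + s{\left(-17 \right)} = \left(-328 - 184\right) + 2 \left(-17\right)^{3} = -512 + 2 \left(-4913\right) = -512 - 9826 = -10338$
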